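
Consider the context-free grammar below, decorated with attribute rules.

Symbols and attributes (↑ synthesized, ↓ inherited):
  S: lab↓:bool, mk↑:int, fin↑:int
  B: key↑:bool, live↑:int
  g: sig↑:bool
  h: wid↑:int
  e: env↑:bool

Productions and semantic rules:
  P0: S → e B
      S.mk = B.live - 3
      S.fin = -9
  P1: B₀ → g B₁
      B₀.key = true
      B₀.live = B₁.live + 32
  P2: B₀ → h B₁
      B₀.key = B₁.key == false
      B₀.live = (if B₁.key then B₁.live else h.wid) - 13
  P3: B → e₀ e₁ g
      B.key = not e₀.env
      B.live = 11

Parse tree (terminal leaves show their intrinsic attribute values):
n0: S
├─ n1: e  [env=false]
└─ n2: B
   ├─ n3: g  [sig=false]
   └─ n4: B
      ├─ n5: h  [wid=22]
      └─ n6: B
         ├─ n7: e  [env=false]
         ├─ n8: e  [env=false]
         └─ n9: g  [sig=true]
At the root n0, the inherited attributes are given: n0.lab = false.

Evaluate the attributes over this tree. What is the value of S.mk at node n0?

27

1. n0.lab = false  [given at root]
2. n1.env = false  [terminal]
3. n3.sig = false  [terminal]
4. n5.wid = 22  [terminal]
5. n7.env = false  [terminal]
6. n8.env = false  [terminal]
7. n9.sig = true  [terminal]
8. n6.key = true  [not e₀.env]
9. n6.live = 11  [11]
10. n4.key = false  [B₁.key == false]
11. n4.live = -2  [(if B₁.key then B₁.live else h.wid) - 13]
12. n2.key = true  [true]
13. n2.live = 30  [B₁.live + 32]
14. n0.mk = 27  [B.live - 3]
15. n0.fin = -9  [-9]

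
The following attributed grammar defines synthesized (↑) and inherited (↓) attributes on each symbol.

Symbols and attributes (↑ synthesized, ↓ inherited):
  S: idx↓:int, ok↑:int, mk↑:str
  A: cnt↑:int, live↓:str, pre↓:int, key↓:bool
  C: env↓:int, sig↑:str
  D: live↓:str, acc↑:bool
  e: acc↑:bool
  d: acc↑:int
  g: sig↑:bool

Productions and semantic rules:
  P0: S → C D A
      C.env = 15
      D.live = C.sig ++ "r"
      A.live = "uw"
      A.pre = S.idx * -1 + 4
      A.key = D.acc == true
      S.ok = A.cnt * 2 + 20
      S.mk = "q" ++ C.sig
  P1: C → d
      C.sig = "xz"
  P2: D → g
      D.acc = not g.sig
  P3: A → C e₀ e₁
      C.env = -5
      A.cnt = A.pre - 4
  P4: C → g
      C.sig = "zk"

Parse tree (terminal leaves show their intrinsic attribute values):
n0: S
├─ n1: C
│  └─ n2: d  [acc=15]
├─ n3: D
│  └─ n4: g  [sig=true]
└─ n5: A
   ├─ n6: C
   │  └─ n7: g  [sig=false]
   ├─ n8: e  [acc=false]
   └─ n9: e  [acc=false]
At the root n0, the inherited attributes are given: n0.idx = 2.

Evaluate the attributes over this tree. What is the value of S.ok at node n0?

1. n0.idx = 2  [given at root]
2. n1.env = 15  [15]
3. n2.acc = 15  [terminal]
4. n1.sig = "xz"  ["xz"]
5. n3.live = "xzr"  [C.sig ++ "r"]
6. n4.sig = true  [terminal]
7. n3.acc = false  [not g.sig]
8. n5.live = "uw"  ["uw"]
9. n5.pre = 2  [S.idx * -1 + 4]
10. n5.key = false  [D.acc == true]
11. n6.env = -5  [-5]
12. n7.sig = false  [terminal]
13. n6.sig = "zk"  ["zk"]
14. n8.acc = false  [terminal]
15. n9.acc = false  [terminal]
16. n5.cnt = -2  [A.pre - 4]
17. n0.ok = 16  [A.cnt * 2 + 20]
18. n0.mk = "qxz"  ["q" ++ C.sig]

16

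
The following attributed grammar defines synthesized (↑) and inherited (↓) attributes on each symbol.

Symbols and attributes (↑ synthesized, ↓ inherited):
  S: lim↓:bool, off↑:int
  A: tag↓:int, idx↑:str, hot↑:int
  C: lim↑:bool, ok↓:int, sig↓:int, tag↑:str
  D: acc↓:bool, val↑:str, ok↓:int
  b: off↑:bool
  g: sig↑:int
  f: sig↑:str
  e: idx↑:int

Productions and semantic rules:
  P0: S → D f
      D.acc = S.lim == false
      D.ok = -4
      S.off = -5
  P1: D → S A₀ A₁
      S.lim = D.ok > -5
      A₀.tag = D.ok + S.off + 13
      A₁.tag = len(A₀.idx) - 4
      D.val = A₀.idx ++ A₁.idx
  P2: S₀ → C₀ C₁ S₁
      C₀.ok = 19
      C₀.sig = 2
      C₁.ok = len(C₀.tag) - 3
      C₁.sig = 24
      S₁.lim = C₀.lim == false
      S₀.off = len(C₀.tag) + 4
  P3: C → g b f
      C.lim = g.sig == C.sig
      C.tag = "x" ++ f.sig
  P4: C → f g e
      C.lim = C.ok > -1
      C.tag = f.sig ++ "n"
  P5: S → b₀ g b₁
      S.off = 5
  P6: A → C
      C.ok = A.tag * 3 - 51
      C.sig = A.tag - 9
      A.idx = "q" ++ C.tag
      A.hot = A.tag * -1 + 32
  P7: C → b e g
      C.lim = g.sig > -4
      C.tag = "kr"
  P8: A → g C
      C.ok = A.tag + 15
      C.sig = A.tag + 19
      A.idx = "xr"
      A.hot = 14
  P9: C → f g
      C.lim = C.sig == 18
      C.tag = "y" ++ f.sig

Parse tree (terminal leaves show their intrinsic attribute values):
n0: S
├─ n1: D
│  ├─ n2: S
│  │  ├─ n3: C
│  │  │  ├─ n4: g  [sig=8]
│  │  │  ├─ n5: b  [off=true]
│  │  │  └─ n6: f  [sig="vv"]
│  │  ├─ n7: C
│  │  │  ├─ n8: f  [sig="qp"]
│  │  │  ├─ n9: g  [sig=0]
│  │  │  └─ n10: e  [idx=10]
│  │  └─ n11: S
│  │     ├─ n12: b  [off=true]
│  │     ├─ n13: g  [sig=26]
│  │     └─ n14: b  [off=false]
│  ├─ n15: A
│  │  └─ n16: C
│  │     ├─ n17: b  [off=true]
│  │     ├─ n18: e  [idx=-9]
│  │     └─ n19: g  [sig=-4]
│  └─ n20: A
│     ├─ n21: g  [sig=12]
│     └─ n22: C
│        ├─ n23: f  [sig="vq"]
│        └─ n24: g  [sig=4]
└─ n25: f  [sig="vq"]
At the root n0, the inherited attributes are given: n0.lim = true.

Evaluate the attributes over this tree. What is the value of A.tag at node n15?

16

1. n0.lim = true  [given at root]
2. n1.acc = false  [S.lim == false]
3. n1.ok = -4  [-4]
4. n2.lim = true  [D.ok > -5]
5. n3.ok = 19  [19]
6. n3.sig = 2  [2]
7. n4.sig = 8  [terminal]
8. n5.off = true  [terminal]
9. n6.sig = "vv"  [terminal]
10. n3.lim = false  [g.sig == C.sig]
11. n3.tag = "xvv"  ["x" ++ f.sig]
12. n7.ok = 0  [len(C₀.tag) - 3]
13. n7.sig = 24  [24]
14. n8.sig = "qp"  [terminal]
15. n9.sig = 0  [terminal]
16. n10.idx = 10  [terminal]
17. n7.lim = true  [C.ok > -1]
18. n7.tag = "qpn"  [f.sig ++ "n"]
19. n11.lim = true  [C₀.lim == false]
20. n12.off = true  [terminal]
21. n13.sig = 26  [terminal]
22. n14.off = false  [terminal]
23. n11.off = 5  [5]
24. n2.off = 7  [len(C₀.tag) + 4]
25. n15.tag = 16  [D.ok + S.off + 13]
26. n16.ok = -3  [A.tag * 3 - 51]
27. n16.sig = 7  [A.tag - 9]
28. n17.off = true  [terminal]
29. n18.idx = -9  [terminal]
30. n19.sig = -4  [terminal]
31. n16.lim = false  [g.sig > -4]
32. n16.tag = "kr"  ["kr"]
33. n15.idx = "qkr"  ["q" ++ C.tag]
34. n15.hot = 16  [A.tag * -1 + 32]
35. n20.tag = -1  [len(A₀.idx) - 4]
36. n21.sig = 12  [terminal]
37. n22.ok = 14  [A.tag + 15]
38. n22.sig = 18  [A.tag + 19]
39. n23.sig = "vq"  [terminal]
40. n24.sig = 4  [terminal]
41. n22.lim = true  [C.sig == 18]
42. n22.tag = "yvq"  ["y" ++ f.sig]
43. n20.idx = "xr"  ["xr"]
44. n20.hot = 14  [14]
45. n1.val = "qkrxr"  [A₀.idx ++ A₁.idx]
46. n25.sig = "vq"  [terminal]
47. n0.off = -5  [-5]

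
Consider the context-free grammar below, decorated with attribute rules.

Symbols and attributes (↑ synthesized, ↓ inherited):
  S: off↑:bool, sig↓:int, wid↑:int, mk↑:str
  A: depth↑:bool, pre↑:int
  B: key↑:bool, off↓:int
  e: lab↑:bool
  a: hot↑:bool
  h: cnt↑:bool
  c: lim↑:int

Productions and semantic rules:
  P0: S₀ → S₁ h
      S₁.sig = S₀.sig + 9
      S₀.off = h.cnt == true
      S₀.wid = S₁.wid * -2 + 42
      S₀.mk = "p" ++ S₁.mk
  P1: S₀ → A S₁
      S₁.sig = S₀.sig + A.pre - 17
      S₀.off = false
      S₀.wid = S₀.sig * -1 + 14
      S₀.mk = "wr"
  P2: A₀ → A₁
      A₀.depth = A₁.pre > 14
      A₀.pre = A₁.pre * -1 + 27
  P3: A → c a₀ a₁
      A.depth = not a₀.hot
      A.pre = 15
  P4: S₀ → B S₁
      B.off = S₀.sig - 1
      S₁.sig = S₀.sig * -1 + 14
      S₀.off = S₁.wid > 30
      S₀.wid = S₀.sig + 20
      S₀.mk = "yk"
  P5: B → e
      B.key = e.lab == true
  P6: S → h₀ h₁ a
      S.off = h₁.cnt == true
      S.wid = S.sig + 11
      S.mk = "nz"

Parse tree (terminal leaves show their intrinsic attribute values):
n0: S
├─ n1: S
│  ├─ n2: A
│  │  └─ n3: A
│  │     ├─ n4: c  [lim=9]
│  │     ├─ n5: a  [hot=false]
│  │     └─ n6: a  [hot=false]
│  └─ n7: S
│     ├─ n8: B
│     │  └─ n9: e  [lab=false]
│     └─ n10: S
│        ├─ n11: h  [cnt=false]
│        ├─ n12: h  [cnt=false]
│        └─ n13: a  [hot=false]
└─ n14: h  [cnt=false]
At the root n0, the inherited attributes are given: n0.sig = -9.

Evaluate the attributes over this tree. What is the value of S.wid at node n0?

14

1. n0.sig = -9  [given at root]
2. n1.sig = 0  [S₀.sig + 9]
3. n4.lim = 9  [terminal]
4. n5.hot = false  [terminal]
5. n6.hot = false  [terminal]
6. n3.depth = true  [not a₀.hot]
7. n3.pre = 15  [15]
8. n2.depth = true  [A₁.pre > 14]
9. n2.pre = 12  [A₁.pre * -1 + 27]
10. n7.sig = -5  [S₀.sig + A.pre - 17]
11. n8.off = -6  [S₀.sig - 1]
12. n9.lab = false  [terminal]
13. n8.key = false  [e.lab == true]
14. n10.sig = 19  [S₀.sig * -1 + 14]
15. n11.cnt = false  [terminal]
16. n12.cnt = false  [terminal]
17. n13.hot = false  [terminal]
18. n10.off = false  [h₁.cnt == true]
19. n10.wid = 30  [S.sig + 11]
20. n10.mk = "nz"  ["nz"]
21. n7.off = false  [S₁.wid > 30]
22. n7.wid = 15  [S₀.sig + 20]
23. n7.mk = "yk"  ["yk"]
24. n1.off = false  [false]
25. n1.wid = 14  [S₀.sig * -1 + 14]
26. n1.mk = "wr"  ["wr"]
27. n14.cnt = false  [terminal]
28. n0.off = false  [h.cnt == true]
29. n0.wid = 14  [S₁.wid * -2 + 42]
30. n0.mk = "pwr"  ["p" ++ S₁.mk]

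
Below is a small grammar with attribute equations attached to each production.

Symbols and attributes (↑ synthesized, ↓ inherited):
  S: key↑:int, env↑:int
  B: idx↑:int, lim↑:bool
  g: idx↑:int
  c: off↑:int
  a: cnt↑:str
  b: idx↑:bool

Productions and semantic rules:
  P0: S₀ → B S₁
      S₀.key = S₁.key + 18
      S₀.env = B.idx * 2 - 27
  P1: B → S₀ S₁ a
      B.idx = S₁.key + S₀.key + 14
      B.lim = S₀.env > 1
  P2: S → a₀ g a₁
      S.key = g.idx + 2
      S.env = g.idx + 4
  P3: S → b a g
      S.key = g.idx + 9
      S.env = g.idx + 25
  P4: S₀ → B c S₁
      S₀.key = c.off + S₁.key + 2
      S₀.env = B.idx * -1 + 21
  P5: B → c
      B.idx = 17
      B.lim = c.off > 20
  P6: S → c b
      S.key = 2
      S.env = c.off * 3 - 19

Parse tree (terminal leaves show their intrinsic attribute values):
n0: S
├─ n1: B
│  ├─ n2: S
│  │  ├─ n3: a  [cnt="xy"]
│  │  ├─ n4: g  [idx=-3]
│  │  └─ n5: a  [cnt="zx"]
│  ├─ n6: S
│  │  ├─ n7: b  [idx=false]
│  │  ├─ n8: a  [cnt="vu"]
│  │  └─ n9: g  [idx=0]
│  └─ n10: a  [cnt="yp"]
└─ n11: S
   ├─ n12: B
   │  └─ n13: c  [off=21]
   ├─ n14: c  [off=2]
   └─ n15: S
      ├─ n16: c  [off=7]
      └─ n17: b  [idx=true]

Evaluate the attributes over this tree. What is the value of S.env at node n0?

1. n3.cnt = "xy"  [terminal]
2. n4.idx = -3  [terminal]
3. n5.cnt = "zx"  [terminal]
4. n2.key = -1  [g.idx + 2]
5. n2.env = 1  [g.idx + 4]
6. n7.idx = false  [terminal]
7. n8.cnt = "vu"  [terminal]
8. n9.idx = 0  [terminal]
9. n6.key = 9  [g.idx + 9]
10. n6.env = 25  [g.idx + 25]
11. n10.cnt = "yp"  [terminal]
12. n1.idx = 22  [S₁.key + S₀.key + 14]
13. n1.lim = false  [S₀.env > 1]
14. n13.off = 21  [terminal]
15. n12.idx = 17  [17]
16. n12.lim = true  [c.off > 20]
17. n14.off = 2  [terminal]
18. n16.off = 7  [terminal]
19. n17.idx = true  [terminal]
20. n15.key = 2  [2]
21. n15.env = 2  [c.off * 3 - 19]
22. n11.key = 6  [c.off + S₁.key + 2]
23. n11.env = 4  [B.idx * -1 + 21]
24. n0.key = 24  [S₁.key + 18]
25. n0.env = 17  [B.idx * 2 - 27]

17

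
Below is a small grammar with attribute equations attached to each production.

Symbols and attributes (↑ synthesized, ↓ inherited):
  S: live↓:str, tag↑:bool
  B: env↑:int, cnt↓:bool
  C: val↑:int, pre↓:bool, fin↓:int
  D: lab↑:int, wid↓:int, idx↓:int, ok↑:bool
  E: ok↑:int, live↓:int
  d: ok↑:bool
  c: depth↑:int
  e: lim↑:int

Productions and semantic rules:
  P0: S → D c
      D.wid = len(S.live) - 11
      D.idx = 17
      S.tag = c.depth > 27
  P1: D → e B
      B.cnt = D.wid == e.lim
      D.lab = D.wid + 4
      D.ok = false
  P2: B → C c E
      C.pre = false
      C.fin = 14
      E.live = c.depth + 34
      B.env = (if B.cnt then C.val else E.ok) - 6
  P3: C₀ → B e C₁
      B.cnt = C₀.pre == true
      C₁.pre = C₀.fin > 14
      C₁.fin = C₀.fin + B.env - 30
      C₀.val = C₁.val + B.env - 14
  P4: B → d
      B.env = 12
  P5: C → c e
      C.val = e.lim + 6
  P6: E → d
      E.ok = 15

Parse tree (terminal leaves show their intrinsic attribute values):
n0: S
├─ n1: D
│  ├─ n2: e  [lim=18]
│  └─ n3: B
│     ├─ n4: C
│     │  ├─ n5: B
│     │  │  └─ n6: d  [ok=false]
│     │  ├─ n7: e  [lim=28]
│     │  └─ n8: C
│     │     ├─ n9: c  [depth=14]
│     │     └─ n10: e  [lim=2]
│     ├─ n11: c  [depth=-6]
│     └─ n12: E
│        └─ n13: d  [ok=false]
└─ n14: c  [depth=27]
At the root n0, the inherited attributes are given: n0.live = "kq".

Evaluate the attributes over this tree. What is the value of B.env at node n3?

1. n0.live = "kq"  [given at root]
2. n1.wid = -9  [len(S.live) - 11]
3. n1.idx = 17  [17]
4. n2.lim = 18  [terminal]
5. n3.cnt = false  [D.wid == e.lim]
6. n4.pre = false  [false]
7. n4.fin = 14  [14]
8. n5.cnt = false  [C₀.pre == true]
9. n6.ok = false  [terminal]
10. n5.env = 12  [12]
11. n7.lim = 28  [terminal]
12. n8.pre = false  [C₀.fin > 14]
13. n8.fin = -4  [C₀.fin + B.env - 30]
14. n9.depth = 14  [terminal]
15. n10.lim = 2  [terminal]
16. n8.val = 8  [e.lim + 6]
17. n4.val = 6  [C₁.val + B.env - 14]
18. n11.depth = -6  [terminal]
19. n12.live = 28  [c.depth + 34]
20. n13.ok = false  [terminal]
21. n12.ok = 15  [15]
22. n3.env = 9  [(if B.cnt then C.val else E.ok) - 6]
23. n1.lab = -5  [D.wid + 4]
24. n1.ok = false  [false]
25. n14.depth = 27  [terminal]
26. n0.tag = false  [c.depth > 27]

9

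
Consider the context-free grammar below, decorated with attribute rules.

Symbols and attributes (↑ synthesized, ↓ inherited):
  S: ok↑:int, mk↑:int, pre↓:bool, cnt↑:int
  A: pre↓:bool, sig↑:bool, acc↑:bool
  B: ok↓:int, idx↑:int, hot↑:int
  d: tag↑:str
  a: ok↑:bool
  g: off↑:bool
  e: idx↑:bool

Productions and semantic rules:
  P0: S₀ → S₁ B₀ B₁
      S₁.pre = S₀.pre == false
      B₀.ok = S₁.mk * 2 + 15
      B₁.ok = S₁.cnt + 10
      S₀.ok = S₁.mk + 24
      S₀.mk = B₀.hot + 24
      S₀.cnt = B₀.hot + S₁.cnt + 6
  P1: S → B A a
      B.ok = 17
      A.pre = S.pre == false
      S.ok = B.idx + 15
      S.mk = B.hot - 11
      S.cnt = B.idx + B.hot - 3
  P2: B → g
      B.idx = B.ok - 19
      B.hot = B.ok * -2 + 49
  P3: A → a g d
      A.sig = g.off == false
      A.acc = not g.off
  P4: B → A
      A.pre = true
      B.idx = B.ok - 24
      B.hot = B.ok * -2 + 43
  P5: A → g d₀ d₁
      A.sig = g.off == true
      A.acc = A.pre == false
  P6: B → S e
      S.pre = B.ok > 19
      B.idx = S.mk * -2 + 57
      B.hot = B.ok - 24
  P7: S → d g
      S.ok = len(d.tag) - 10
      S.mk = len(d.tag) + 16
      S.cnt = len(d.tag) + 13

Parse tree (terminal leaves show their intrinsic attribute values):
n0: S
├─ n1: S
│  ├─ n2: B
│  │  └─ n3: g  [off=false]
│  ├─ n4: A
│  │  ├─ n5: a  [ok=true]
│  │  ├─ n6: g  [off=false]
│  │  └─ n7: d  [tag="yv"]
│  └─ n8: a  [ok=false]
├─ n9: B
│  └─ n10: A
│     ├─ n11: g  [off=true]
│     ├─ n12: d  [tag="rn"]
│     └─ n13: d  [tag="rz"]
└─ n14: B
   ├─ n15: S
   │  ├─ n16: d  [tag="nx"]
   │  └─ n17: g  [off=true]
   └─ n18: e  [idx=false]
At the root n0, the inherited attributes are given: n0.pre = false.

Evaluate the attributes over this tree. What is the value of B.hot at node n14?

-4

1. n0.pre = false  [given at root]
2. n1.pre = true  [S₀.pre == false]
3. n2.ok = 17  [17]
4. n3.off = false  [terminal]
5. n2.idx = -2  [B.ok - 19]
6. n2.hot = 15  [B.ok * -2 + 49]
7. n4.pre = false  [S.pre == false]
8. n5.ok = true  [terminal]
9. n6.off = false  [terminal]
10. n7.tag = "yv"  [terminal]
11. n4.sig = true  [g.off == false]
12. n4.acc = true  [not g.off]
13. n8.ok = false  [terminal]
14. n1.ok = 13  [B.idx + 15]
15. n1.mk = 4  [B.hot - 11]
16. n1.cnt = 10  [B.idx + B.hot - 3]
17. n9.ok = 23  [S₁.mk * 2 + 15]
18. n10.pre = true  [true]
19. n11.off = true  [terminal]
20. n12.tag = "rn"  [terminal]
21. n13.tag = "rz"  [terminal]
22. n10.sig = true  [g.off == true]
23. n10.acc = false  [A.pre == false]
24. n9.idx = -1  [B.ok - 24]
25. n9.hot = -3  [B.ok * -2 + 43]
26. n14.ok = 20  [S₁.cnt + 10]
27. n15.pre = true  [B.ok > 19]
28. n16.tag = "nx"  [terminal]
29. n17.off = true  [terminal]
30. n15.ok = -8  [len(d.tag) - 10]
31. n15.mk = 18  [len(d.tag) + 16]
32. n15.cnt = 15  [len(d.tag) + 13]
33. n18.idx = false  [terminal]
34. n14.idx = 21  [S.mk * -2 + 57]
35. n14.hot = -4  [B.ok - 24]
36. n0.ok = 28  [S₁.mk + 24]
37. n0.mk = 21  [B₀.hot + 24]
38. n0.cnt = 13  [B₀.hot + S₁.cnt + 6]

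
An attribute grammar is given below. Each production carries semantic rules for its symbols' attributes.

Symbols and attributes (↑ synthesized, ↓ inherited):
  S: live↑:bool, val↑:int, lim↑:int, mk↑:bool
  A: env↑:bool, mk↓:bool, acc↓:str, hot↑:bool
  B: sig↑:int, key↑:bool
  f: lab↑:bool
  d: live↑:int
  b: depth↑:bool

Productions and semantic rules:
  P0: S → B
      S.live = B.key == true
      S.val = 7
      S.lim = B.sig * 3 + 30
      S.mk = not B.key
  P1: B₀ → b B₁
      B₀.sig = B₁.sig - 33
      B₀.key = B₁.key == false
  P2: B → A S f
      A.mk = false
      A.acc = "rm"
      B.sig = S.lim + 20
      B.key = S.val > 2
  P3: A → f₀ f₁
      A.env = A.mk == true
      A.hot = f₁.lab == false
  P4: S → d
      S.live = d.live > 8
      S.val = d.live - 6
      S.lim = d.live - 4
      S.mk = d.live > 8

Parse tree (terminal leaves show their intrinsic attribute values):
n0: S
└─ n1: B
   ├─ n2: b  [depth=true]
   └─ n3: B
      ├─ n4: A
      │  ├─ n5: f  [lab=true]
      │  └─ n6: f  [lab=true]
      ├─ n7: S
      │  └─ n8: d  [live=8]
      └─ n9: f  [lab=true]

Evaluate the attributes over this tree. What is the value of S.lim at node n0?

3

1. n2.depth = true  [terminal]
2. n4.mk = false  [false]
3. n4.acc = "rm"  ["rm"]
4. n5.lab = true  [terminal]
5. n6.lab = true  [terminal]
6. n4.env = false  [A.mk == true]
7. n4.hot = false  [f₁.lab == false]
8. n8.live = 8  [terminal]
9. n7.live = false  [d.live > 8]
10. n7.val = 2  [d.live - 6]
11. n7.lim = 4  [d.live - 4]
12. n7.mk = false  [d.live > 8]
13. n9.lab = true  [terminal]
14. n3.sig = 24  [S.lim + 20]
15. n3.key = false  [S.val > 2]
16. n1.sig = -9  [B₁.sig - 33]
17. n1.key = true  [B₁.key == false]
18. n0.live = true  [B.key == true]
19. n0.val = 7  [7]
20. n0.lim = 3  [B.sig * 3 + 30]
21. n0.mk = false  [not B.key]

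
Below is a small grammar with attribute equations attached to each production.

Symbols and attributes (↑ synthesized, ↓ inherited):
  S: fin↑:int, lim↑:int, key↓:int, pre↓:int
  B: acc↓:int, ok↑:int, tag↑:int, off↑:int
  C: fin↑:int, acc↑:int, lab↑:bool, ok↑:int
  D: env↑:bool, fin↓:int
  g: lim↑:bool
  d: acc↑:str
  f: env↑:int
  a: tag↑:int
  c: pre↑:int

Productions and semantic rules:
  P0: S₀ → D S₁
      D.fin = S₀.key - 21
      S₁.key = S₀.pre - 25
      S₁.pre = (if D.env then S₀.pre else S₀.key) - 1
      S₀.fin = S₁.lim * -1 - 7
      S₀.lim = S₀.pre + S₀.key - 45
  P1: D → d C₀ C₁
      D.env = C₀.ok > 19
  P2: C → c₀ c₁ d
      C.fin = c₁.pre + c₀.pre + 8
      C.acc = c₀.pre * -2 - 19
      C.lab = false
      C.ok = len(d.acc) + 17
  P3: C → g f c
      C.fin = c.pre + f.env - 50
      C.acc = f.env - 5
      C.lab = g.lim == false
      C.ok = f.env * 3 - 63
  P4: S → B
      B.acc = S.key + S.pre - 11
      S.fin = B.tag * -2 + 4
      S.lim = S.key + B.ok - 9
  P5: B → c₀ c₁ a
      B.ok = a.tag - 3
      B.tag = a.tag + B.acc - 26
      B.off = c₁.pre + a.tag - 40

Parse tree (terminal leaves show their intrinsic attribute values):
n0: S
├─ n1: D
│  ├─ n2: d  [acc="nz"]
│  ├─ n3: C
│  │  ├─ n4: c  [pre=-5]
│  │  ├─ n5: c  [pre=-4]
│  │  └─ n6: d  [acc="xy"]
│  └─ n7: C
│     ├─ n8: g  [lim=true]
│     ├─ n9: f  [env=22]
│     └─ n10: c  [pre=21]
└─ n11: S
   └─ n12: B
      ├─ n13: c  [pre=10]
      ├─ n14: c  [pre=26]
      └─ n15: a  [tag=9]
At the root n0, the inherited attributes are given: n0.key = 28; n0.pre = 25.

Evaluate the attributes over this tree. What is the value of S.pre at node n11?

1. n0.key = 28  [given at root]
2. n0.pre = 25  [given at root]
3. n1.fin = 7  [S₀.key - 21]
4. n2.acc = "nz"  [terminal]
5. n4.pre = -5  [terminal]
6. n5.pre = -4  [terminal]
7. n6.acc = "xy"  [terminal]
8. n3.fin = -1  [c₁.pre + c₀.pre + 8]
9. n3.acc = -9  [c₀.pre * -2 - 19]
10. n3.lab = false  [false]
11. n3.ok = 19  [len(d.acc) + 17]
12. n8.lim = true  [terminal]
13. n9.env = 22  [terminal]
14. n10.pre = 21  [terminal]
15. n7.fin = -7  [c.pre + f.env - 50]
16. n7.acc = 17  [f.env - 5]
17. n7.lab = false  [g.lim == false]
18. n7.ok = 3  [f.env * 3 - 63]
19. n1.env = false  [C₀.ok > 19]
20. n11.key = 0  [S₀.pre - 25]
21. n11.pre = 27  [(if D.env then S₀.pre else S₀.key) - 1]
22. n12.acc = 16  [S.key + S.pre - 11]
23. n13.pre = 10  [terminal]
24. n14.pre = 26  [terminal]
25. n15.tag = 9  [terminal]
26. n12.ok = 6  [a.tag - 3]
27. n12.tag = -1  [a.tag + B.acc - 26]
28. n12.off = -5  [c₁.pre + a.tag - 40]
29. n11.fin = 6  [B.tag * -2 + 4]
30. n11.lim = -3  [S.key + B.ok - 9]
31. n0.fin = -4  [S₁.lim * -1 - 7]
32. n0.lim = 8  [S₀.pre + S₀.key - 45]

27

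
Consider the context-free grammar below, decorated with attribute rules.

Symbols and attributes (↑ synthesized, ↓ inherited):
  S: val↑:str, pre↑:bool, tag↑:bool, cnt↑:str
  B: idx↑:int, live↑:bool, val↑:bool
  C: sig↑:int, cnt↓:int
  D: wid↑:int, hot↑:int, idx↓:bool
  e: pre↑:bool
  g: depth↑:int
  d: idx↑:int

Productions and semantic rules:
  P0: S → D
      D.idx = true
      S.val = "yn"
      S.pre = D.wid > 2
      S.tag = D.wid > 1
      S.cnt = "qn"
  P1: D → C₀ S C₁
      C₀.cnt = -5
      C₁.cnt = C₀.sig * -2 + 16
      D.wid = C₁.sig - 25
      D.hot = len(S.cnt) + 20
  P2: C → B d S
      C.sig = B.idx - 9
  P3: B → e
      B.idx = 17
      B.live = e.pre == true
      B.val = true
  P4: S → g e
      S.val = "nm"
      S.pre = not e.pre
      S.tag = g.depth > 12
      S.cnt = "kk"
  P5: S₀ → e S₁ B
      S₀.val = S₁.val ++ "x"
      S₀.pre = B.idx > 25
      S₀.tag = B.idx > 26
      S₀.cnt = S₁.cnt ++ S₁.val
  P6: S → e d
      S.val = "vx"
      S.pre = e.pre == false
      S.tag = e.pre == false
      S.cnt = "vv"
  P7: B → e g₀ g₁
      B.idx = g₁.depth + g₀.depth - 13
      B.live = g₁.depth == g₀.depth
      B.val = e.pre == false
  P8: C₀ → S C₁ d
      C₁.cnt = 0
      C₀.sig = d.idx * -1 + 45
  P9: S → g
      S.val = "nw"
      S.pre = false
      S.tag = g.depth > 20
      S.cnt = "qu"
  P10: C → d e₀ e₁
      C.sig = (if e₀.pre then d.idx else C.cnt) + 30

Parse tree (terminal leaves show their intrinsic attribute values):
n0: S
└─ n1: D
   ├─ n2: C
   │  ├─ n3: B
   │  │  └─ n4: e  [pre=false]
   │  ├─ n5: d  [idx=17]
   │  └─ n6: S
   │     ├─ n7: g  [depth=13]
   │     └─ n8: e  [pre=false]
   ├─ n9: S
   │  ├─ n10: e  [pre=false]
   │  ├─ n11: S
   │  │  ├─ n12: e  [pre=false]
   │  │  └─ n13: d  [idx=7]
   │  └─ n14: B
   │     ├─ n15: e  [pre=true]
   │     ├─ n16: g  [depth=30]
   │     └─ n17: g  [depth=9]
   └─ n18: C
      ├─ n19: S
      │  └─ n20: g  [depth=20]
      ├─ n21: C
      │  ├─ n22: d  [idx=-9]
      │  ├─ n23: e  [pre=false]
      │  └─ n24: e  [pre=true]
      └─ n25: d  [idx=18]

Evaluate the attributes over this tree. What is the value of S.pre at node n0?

1. n1.idx = true  [true]
2. n2.cnt = -5  [-5]
3. n4.pre = false  [terminal]
4. n3.idx = 17  [17]
5. n3.live = false  [e.pre == true]
6. n3.val = true  [true]
7. n5.idx = 17  [terminal]
8. n7.depth = 13  [terminal]
9. n8.pre = false  [terminal]
10. n6.val = "nm"  ["nm"]
11. n6.pre = true  [not e.pre]
12. n6.tag = true  [g.depth > 12]
13. n6.cnt = "kk"  ["kk"]
14. n2.sig = 8  [B.idx - 9]
15. n10.pre = false  [terminal]
16. n12.pre = false  [terminal]
17. n13.idx = 7  [terminal]
18. n11.val = "vx"  ["vx"]
19. n11.pre = true  [e.pre == false]
20. n11.tag = true  [e.pre == false]
21. n11.cnt = "vv"  ["vv"]
22. n15.pre = true  [terminal]
23. n16.depth = 30  [terminal]
24. n17.depth = 9  [terminal]
25. n14.idx = 26  [g₁.depth + g₀.depth - 13]
26. n14.live = false  [g₁.depth == g₀.depth]
27. n14.val = false  [e.pre == false]
28. n9.val = "vxx"  [S₁.val ++ "x"]
29. n9.pre = true  [B.idx > 25]
30. n9.tag = false  [B.idx > 26]
31. n9.cnt = "vvvx"  [S₁.cnt ++ S₁.val]
32. n18.cnt = 0  [C₀.sig * -2 + 16]
33. n20.depth = 20  [terminal]
34. n19.val = "nw"  ["nw"]
35. n19.pre = false  [false]
36. n19.tag = false  [g.depth > 20]
37. n19.cnt = "qu"  ["qu"]
38. n21.cnt = 0  [0]
39. n22.idx = -9  [terminal]
40. n23.pre = false  [terminal]
41. n24.pre = true  [terminal]
42. n21.sig = 30  [(if e₀.pre then d.idx else C.cnt) + 30]
43. n25.idx = 18  [terminal]
44. n18.sig = 27  [d.idx * -1 + 45]
45. n1.wid = 2  [C₁.sig - 25]
46. n1.hot = 24  [len(S.cnt) + 20]
47. n0.val = "yn"  ["yn"]
48. n0.pre = false  [D.wid > 2]
49. n0.tag = true  [D.wid > 1]
50. n0.cnt = "qn"  ["qn"]

false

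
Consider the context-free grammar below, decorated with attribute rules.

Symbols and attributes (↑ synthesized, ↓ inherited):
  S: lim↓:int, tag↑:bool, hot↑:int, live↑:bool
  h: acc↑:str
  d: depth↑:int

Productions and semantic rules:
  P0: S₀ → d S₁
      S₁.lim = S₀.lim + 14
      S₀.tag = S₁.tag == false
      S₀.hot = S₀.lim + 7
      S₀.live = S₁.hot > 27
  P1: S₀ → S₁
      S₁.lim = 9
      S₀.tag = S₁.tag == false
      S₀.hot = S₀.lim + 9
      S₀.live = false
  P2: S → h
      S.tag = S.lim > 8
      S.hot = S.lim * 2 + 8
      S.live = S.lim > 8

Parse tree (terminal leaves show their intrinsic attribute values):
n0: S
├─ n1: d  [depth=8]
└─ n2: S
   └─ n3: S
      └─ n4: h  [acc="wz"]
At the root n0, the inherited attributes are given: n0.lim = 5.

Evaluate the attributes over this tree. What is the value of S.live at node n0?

true

1. n0.lim = 5  [given at root]
2. n1.depth = 8  [terminal]
3. n2.lim = 19  [S₀.lim + 14]
4. n3.lim = 9  [9]
5. n4.acc = "wz"  [terminal]
6. n3.tag = true  [S.lim > 8]
7. n3.hot = 26  [S.lim * 2 + 8]
8. n3.live = true  [S.lim > 8]
9. n2.tag = false  [S₁.tag == false]
10. n2.hot = 28  [S₀.lim + 9]
11. n2.live = false  [false]
12. n0.tag = true  [S₁.tag == false]
13. n0.hot = 12  [S₀.lim + 7]
14. n0.live = true  [S₁.hot > 27]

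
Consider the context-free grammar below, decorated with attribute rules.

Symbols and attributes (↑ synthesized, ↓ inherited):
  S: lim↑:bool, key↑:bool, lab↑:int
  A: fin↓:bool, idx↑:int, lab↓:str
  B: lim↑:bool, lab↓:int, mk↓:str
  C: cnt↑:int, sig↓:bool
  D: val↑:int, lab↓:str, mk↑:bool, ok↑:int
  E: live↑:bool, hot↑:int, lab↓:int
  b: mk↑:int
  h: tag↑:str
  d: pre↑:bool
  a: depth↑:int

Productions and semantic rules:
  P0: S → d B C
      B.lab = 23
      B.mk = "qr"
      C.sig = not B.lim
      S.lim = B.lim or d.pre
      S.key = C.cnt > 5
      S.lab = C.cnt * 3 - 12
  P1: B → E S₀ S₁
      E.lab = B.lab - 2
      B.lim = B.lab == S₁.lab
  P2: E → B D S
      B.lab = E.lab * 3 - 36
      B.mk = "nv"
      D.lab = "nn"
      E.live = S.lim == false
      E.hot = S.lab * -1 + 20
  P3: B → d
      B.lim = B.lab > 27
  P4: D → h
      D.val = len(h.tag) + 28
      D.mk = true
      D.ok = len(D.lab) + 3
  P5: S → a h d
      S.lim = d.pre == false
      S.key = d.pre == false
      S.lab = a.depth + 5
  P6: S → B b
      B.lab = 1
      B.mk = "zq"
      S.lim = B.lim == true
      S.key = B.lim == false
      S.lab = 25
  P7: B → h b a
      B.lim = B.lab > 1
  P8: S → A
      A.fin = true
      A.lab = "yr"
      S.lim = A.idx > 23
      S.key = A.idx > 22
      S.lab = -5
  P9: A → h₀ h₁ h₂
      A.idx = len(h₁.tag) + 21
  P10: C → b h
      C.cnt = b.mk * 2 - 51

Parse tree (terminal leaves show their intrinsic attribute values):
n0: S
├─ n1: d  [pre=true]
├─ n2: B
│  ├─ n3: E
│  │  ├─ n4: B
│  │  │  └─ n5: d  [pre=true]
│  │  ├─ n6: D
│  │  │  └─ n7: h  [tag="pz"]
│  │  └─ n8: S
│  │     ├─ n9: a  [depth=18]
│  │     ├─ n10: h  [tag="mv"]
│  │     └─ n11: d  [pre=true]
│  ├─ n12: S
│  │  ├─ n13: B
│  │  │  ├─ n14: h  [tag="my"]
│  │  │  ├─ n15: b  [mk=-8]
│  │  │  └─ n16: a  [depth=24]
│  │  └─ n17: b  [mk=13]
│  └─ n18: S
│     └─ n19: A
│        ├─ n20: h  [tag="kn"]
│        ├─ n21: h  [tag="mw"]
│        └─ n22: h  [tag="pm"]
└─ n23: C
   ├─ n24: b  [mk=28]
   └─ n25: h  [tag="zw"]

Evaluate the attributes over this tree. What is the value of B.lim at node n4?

1. n1.pre = true  [terminal]
2. n2.lab = 23  [23]
3. n2.mk = "qr"  ["qr"]
4. n3.lab = 21  [B.lab - 2]
5. n4.lab = 27  [E.lab * 3 - 36]
6. n4.mk = "nv"  ["nv"]
7. n5.pre = true  [terminal]
8. n4.lim = false  [B.lab > 27]
9. n6.lab = "nn"  ["nn"]
10. n7.tag = "pz"  [terminal]
11. n6.val = 30  [len(h.tag) + 28]
12. n6.mk = true  [true]
13. n6.ok = 5  [len(D.lab) + 3]
14. n9.depth = 18  [terminal]
15. n10.tag = "mv"  [terminal]
16. n11.pre = true  [terminal]
17. n8.lim = false  [d.pre == false]
18. n8.key = false  [d.pre == false]
19. n8.lab = 23  [a.depth + 5]
20. n3.live = true  [S.lim == false]
21. n3.hot = -3  [S.lab * -1 + 20]
22. n13.lab = 1  [1]
23. n13.mk = "zq"  ["zq"]
24. n14.tag = "my"  [terminal]
25. n15.mk = -8  [terminal]
26. n16.depth = 24  [terminal]
27. n13.lim = false  [B.lab > 1]
28. n17.mk = 13  [terminal]
29. n12.lim = false  [B.lim == true]
30. n12.key = true  [B.lim == false]
31. n12.lab = 25  [25]
32. n19.fin = true  [true]
33. n19.lab = "yr"  ["yr"]
34. n20.tag = "kn"  [terminal]
35. n21.tag = "mw"  [terminal]
36. n22.tag = "pm"  [terminal]
37. n19.idx = 23  [len(h₁.tag) + 21]
38. n18.lim = false  [A.idx > 23]
39. n18.key = true  [A.idx > 22]
40. n18.lab = -5  [-5]
41. n2.lim = false  [B.lab == S₁.lab]
42. n23.sig = true  [not B.lim]
43. n24.mk = 28  [terminal]
44. n25.tag = "zw"  [terminal]
45. n23.cnt = 5  [b.mk * 2 - 51]
46. n0.lim = true  [B.lim or d.pre]
47. n0.key = false  [C.cnt > 5]
48. n0.lab = 3  [C.cnt * 3 - 12]

false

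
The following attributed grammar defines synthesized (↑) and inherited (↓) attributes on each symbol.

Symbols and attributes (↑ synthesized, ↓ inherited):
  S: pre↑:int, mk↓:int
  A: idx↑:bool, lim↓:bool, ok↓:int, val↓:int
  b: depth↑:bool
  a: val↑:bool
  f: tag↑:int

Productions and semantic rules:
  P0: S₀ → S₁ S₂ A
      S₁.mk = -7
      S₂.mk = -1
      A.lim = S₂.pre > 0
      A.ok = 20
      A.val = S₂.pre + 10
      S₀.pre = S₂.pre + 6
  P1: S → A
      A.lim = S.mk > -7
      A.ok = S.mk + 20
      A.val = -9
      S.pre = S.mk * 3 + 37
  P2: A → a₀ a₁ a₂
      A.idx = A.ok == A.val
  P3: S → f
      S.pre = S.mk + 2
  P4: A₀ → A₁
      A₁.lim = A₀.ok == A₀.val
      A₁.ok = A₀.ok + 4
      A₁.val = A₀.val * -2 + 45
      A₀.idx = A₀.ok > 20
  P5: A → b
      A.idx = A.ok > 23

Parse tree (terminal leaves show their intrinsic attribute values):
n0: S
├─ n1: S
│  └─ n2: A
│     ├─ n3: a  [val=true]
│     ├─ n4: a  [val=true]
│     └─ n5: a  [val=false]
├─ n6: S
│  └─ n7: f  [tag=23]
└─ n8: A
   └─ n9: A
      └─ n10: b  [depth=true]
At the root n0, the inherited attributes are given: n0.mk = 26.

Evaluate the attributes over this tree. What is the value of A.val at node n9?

23

1. n0.mk = 26  [given at root]
2. n1.mk = -7  [-7]
3. n2.lim = false  [S.mk > -7]
4. n2.ok = 13  [S.mk + 20]
5. n2.val = -9  [-9]
6. n3.val = true  [terminal]
7. n4.val = true  [terminal]
8. n5.val = false  [terminal]
9. n2.idx = false  [A.ok == A.val]
10. n1.pre = 16  [S.mk * 3 + 37]
11. n6.mk = -1  [-1]
12. n7.tag = 23  [terminal]
13. n6.pre = 1  [S.mk + 2]
14. n8.lim = true  [S₂.pre > 0]
15. n8.ok = 20  [20]
16. n8.val = 11  [S₂.pre + 10]
17. n9.lim = false  [A₀.ok == A₀.val]
18. n9.ok = 24  [A₀.ok + 4]
19. n9.val = 23  [A₀.val * -2 + 45]
20. n10.depth = true  [terminal]
21. n9.idx = true  [A.ok > 23]
22. n8.idx = false  [A₀.ok > 20]
23. n0.pre = 7  [S₂.pre + 6]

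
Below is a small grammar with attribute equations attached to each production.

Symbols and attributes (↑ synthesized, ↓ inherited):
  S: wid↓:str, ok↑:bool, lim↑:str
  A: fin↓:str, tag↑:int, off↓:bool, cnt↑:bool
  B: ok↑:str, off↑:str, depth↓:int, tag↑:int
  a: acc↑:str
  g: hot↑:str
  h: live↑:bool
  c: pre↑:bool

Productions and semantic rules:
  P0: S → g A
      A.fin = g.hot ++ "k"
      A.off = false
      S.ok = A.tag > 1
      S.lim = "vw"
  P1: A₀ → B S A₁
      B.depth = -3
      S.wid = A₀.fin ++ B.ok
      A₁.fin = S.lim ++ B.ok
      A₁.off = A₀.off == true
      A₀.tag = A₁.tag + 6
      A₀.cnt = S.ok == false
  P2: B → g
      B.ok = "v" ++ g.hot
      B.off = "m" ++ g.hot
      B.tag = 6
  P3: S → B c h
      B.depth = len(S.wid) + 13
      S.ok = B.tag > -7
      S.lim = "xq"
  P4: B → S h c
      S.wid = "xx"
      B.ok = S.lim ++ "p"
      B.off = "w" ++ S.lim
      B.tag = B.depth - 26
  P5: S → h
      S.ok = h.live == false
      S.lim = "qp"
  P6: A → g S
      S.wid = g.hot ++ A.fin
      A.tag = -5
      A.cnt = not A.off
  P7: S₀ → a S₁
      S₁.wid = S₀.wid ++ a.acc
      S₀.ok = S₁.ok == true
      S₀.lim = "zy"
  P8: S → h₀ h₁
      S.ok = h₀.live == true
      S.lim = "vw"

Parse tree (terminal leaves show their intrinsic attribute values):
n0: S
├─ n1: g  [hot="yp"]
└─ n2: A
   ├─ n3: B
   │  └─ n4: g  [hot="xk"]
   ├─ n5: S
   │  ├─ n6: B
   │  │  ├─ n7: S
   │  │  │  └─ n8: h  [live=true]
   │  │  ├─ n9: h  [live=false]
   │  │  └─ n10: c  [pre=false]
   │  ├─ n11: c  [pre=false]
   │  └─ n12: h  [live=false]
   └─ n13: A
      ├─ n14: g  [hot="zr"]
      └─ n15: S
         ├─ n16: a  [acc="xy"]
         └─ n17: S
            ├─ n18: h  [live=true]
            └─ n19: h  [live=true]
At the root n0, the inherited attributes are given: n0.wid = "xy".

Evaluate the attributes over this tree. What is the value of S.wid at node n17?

"zrxqvxkxy"

1. n0.wid = "xy"  [given at root]
2. n1.hot = "yp"  [terminal]
3. n2.fin = "ypk"  [g.hot ++ "k"]
4. n2.off = false  [false]
5. n3.depth = -3  [-3]
6. n4.hot = "xk"  [terminal]
7. n3.ok = "vxk"  ["v" ++ g.hot]
8. n3.off = "mxk"  ["m" ++ g.hot]
9. n3.tag = 6  [6]
10. n5.wid = "ypkvxk"  [A₀.fin ++ B.ok]
11. n6.depth = 19  [len(S.wid) + 13]
12. n7.wid = "xx"  ["xx"]
13. n8.live = true  [terminal]
14. n7.ok = false  [h.live == false]
15. n7.lim = "qp"  ["qp"]
16. n9.live = false  [terminal]
17. n10.pre = false  [terminal]
18. n6.ok = "qpp"  [S.lim ++ "p"]
19. n6.off = "wqp"  ["w" ++ S.lim]
20. n6.tag = -7  [B.depth - 26]
21. n11.pre = false  [terminal]
22. n12.live = false  [terminal]
23. n5.ok = false  [B.tag > -7]
24. n5.lim = "xq"  ["xq"]
25. n13.fin = "xqvxk"  [S.lim ++ B.ok]
26. n13.off = false  [A₀.off == true]
27. n14.hot = "zr"  [terminal]
28. n15.wid = "zrxqvxk"  [g.hot ++ A.fin]
29. n16.acc = "xy"  [terminal]
30. n17.wid = "zrxqvxkxy"  [S₀.wid ++ a.acc]
31. n18.live = true  [terminal]
32. n19.live = true  [terminal]
33. n17.ok = true  [h₀.live == true]
34. n17.lim = "vw"  ["vw"]
35. n15.ok = true  [S₁.ok == true]
36. n15.lim = "zy"  ["zy"]
37. n13.tag = -5  [-5]
38. n13.cnt = true  [not A.off]
39. n2.tag = 1  [A₁.tag + 6]
40. n2.cnt = true  [S.ok == false]
41. n0.ok = false  [A.tag > 1]
42. n0.lim = "vw"  ["vw"]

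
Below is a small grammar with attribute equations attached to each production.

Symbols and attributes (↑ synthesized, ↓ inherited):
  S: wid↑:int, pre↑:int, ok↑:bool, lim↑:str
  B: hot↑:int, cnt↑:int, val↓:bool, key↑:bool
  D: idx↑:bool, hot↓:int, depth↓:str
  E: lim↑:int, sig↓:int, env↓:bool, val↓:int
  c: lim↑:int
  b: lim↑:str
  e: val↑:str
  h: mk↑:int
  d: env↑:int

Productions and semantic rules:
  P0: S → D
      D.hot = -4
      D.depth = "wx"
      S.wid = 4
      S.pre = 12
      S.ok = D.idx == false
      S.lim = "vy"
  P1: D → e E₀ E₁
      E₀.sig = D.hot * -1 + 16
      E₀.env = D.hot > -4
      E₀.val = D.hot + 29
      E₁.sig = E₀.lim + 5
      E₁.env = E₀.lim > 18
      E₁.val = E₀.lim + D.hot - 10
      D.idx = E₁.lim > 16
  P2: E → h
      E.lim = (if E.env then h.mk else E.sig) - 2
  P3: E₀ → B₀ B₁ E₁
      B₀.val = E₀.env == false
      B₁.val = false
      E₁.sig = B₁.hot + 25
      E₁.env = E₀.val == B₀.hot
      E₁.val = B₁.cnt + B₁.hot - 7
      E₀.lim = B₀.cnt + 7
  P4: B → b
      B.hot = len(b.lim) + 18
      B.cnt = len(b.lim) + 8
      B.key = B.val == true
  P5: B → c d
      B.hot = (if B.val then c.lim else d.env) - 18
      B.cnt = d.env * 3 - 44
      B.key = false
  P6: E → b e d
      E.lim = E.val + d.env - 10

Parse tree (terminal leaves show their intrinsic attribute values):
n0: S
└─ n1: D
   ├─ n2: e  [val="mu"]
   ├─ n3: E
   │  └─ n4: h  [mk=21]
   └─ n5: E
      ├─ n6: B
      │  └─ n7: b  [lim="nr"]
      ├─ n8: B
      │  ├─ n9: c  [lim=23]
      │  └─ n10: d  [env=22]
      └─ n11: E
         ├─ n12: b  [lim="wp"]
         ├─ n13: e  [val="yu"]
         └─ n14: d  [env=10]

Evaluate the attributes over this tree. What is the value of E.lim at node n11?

1. n1.hot = -4  [-4]
2. n1.depth = "wx"  ["wx"]
3. n2.val = "mu"  [terminal]
4. n3.sig = 20  [D.hot * -1 + 16]
5. n3.env = false  [D.hot > -4]
6. n3.val = 25  [D.hot + 29]
7. n4.mk = 21  [terminal]
8. n3.lim = 18  [(if E.env then h.mk else E.sig) - 2]
9. n5.sig = 23  [E₀.lim + 5]
10. n5.env = false  [E₀.lim > 18]
11. n5.val = 4  [E₀.lim + D.hot - 10]
12. n6.val = true  [E₀.env == false]
13. n7.lim = "nr"  [terminal]
14. n6.hot = 20  [len(b.lim) + 18]
15. n6.cnt = 10  [len(b.lim) + 8]
16. n6.key = true  [B.val == true]
17. n8.val = false  [false]
18. n9.lim = 23  [terminal]
19. n10.env = 22  [terminal]
20. n8.hot = 4  [(if B.val then c.lim else d.env) - 18]
21. n8.cnt = 22  [d.env * 3 - 44]
22. n8.key = false  [false]
23. n11.sig = 29  [B₁.hot + 25]
24. n11.env = false  [E₀.val == B₀.hot]
25. n11.val = 19  [B₁.cnt + B₁.hot - 7]
26. n12.lim = "wp"  [terminal]
27. n13.val = "yu"  [terminal]
28. n14.env = 10  [terminal]
29. n11.lim = 19  [E.val + d.env - 10]
30. n5.lim = 17  [B₀.cnt + 7]
31. n1.idx = true  [E₁.lim > 16]
32. n0.wid = 4  [4]
33. n0.pre = 12  [12]
34. n0.ok = false  [D.idx == false]
35. n0.lim = "vy"  ["vy"]

19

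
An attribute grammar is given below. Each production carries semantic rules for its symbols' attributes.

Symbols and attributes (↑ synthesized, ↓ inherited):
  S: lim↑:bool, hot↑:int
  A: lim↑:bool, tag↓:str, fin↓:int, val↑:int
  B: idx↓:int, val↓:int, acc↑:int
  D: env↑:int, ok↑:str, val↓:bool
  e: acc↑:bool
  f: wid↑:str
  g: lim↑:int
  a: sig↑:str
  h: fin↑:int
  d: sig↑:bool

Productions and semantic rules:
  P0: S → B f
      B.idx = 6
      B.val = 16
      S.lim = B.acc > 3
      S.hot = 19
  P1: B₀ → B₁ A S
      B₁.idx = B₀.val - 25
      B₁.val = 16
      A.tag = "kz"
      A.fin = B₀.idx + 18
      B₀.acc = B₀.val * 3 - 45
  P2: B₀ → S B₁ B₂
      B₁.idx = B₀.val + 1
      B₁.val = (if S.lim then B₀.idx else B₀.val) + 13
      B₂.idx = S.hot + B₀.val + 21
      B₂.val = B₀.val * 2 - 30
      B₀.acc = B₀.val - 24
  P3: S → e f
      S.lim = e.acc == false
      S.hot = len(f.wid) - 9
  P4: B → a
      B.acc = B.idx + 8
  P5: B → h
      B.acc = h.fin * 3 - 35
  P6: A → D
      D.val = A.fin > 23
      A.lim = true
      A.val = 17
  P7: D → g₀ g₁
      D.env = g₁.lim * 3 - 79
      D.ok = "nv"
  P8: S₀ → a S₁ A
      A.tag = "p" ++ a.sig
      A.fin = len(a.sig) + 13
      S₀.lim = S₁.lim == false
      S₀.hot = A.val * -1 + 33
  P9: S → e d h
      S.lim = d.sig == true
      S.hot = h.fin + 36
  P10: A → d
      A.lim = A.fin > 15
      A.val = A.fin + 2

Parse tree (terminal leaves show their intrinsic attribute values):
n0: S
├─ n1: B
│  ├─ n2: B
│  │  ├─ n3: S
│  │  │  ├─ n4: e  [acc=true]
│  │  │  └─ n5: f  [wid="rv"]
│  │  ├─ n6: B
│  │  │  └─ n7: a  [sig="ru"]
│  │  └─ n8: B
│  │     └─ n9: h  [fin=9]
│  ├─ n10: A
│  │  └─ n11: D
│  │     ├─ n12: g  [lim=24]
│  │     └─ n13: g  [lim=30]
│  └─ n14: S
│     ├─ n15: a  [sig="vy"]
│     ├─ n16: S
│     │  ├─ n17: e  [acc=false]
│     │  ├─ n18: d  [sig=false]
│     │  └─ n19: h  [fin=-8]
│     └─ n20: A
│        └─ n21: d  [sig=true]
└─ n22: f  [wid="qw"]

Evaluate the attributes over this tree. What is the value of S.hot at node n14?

16

1. n1.idx = 6  [6]
2. n1.val = 16  [16]
3. n2.idx = -9  [B₀.val - 25]
4. n2.val = 16  [16]
5. n4.acc = true  [terminal]
6. n5.wid = "rv"  [terminal]
7. n3.lim = false  [e.acc == false]
8. n3.hot = -7  [len(f.wid) - 9]
9. n6.idx = 17  [B₀.val + 1]
10. n6.val = 29  [(if S.lim then B₀.idx else B₀.val) + 13]
11. n7.sig = "ru"  [terminal]
12. n6.acc = 25  [B.idx + 8]
13. n8.idx = 30  [S.hot + B₀.val + 21]
14. n8.val = 2  [B₀.val * 2 - 30]
15. n9.fin = 9  [terminal]
16. n8.acc = -8  [h.fin * 3 - 35]
17. n2.acc = -8  [B₀.val - 24]
18. n10.tag = "kz"  ["kz"]
19. n10.fin = 24  [B₀.idx + 18]
20. n11.val = true  [A.fin > 23]
21. n12.lim = 24  [terminal]
22. n13.lim = 30  [terminal]
23. n11.env = 11  [g₁.lim * 3 - 79]
24. n11.ok = "nv"  ["nv"]
25. n10.lim = true  [true]
26. n10.val = 17  [17]
27. n15.sig = "vy"  [terminal]
28. n17.acc = false  [terminal]
29. n18.sig = false  [terminal]
30. n19.fin = -8  [terminal]
31. n16.lim = false  [d.sig == true]
32. n16.hot = 28  [h.fin + 36]
33. n20.tag = "pvy"  ["p" ++ a.sig]
34. n20.fin = 15  [len(a.sig) + 13]
35. n21.sig = true  [terminal]
36. n20.lim = false  [A.fin > 15]
37. n20.val = 17  [A.fin + 2]
38. n14.lim = true  [S₁.lim == false]
39. n14.hot = 16  [A.val * -1 + 33]
40. n1.acc = 3  [B₀.val * 3 - 45]
41. n22.wid = "qw"  [terminal]
42. n0.lim = false  [B.acc > 3]
43. n0.hot = 19  [19]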